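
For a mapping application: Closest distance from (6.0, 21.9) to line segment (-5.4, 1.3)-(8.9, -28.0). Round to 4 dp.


Project P onto AB: t = 0 (clamped to [0,1])
Closest point on segment: (-5.4, 1.3)
Distance: 23.544

23.544


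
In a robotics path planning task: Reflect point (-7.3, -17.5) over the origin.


Reflection over origin: (x,y) -> (-x,-y)
(-7.3, -17.5) -> (7.3, 17.5)

(7.3, 17.5)


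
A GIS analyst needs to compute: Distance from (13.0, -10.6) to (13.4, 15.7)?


dx=0.4, dy=26.3
d^2 = 0.4^2 + 26.3^2 = 691.85
d = sqrt(691.85) = 26.303

26.303


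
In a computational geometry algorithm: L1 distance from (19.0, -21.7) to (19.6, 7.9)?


|19-19.6| + |(-21.7)-7.9| = 0.6 + 29.6 = 30.2

30.2


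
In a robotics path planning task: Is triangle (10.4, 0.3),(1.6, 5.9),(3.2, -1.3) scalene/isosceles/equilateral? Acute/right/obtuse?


Side lengths squared: AB^2=108.8, BC^2=54.4, CA^2=54.4
Sorted: [54.4, 54.4, 108.8]
By sides: Isosceles, By angles: Right

Isosceles, Right


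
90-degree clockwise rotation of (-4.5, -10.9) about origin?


90° CW: (x,y) -> (y, -x)
(-4.5,-10.9) -> (-10.9, 4.5)

(-10.9, 4.5)


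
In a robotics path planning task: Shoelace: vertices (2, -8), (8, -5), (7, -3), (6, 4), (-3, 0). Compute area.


Shoelace sum: (2*(-5) - 8*(-8)) + (8*(-3) - 7*(-5)) + (7*4 - 6*(-3)) + (6*0 - (-3)*4) + ((-3)*(-8) - 2*0)
= 147
Area = |147|/2 = 73.5

73.5


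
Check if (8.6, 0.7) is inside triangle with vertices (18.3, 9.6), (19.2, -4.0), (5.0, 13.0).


Cross products: AB x AP = -139.93, BC x BP = 113.46, CA x CP = -151.35
All same sign? no

No, outside


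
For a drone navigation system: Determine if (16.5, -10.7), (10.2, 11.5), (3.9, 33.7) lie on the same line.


Cross product: (10.2-16.5)*(33.7-(-10.7)) - (11.5-(-10.7))*(3.9-16.5)
= 0

Yes, collinear


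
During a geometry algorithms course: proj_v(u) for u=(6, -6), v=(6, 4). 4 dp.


u.v = 12, |v| = sqrt(52) = 7.2111
Scalar projection = u.v / |v| = 12 / sqrt(52) = 1.6641

1.6641


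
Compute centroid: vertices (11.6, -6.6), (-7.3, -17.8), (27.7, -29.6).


Centroid = ((x_A+x_B+x_C)/3, (y_A+y_B+y_C)/3)
= ((11.6+(-7.3)+27.7)/3, ((-6.6)+(-17.8)+(-29.6))/3)
= (10.6667, -18)

(10.6667, -18)


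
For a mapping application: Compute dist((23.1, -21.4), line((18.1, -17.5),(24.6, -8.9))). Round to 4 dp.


|cross product| = 68.35
|line direction| = sqrt(116.21) = 10.7801
Distance = 68.35/sqrt(116.21) = 6.3404

6.3404


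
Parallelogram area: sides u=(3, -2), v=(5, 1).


|u x v| = |3*1 - (-2)*5|
= |3 - (-10)| = 13

13


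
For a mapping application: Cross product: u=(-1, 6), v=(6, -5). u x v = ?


u x v = u_x*v_y - u_y*v_x = (-1)*(-5) - 6*6
= 5 - 36 = -31

-31


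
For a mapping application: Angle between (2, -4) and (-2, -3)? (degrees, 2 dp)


u.v = 8, |u| = sqrt(20) = 4.4721, |v| = sqrt(13) = 3.6056
cos(theta) = u.v/(|u||v|) = 8/sqrt(260) = 0.496139
theta = acos(0.496139) = 60.26 degrees

60.26 degrees


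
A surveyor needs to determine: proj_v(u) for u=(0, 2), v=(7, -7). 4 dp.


u.v = -14, |v| = sqrt(98) = 9.8995
Scalar projection = u.v / |v| = -14 / sqrt(98) = -1.4142

-1.4142


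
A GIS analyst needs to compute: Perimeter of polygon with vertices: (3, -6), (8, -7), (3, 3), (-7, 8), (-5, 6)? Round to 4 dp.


Sides: (3, -6)->(8, -7): sqrt(26) = 5.09902, (8, -7)->(3, 3): sqrt(125) = 11.18034, (3, 3)->(-7, 8): sqrt(125) = 11.18034, (-7, 8)->(-5, 6): sqrt(8) = 2.828427, (-5, 6)->(3, -6): sqrt(208) = 14.422205
Sum = 44.710332
Perimeter = 44.7103

44.7103


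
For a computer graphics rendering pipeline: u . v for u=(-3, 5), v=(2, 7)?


u . v = u_x*v_x + u_y*v_y = (-3)*2 + 5*7
= (-6) + 35 = 29

29


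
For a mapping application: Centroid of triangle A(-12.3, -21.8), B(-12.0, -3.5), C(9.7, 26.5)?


Centroid = ((x_A+x_B+x_C)/3, (y_A+y_B+y_C)/3)
= (((-12.3)+(-12)+9.7)/3, ((-21.8)+(-3.5)+26.5)/3)
= (-4.8667, 0.4)

(-4.8667, 0.4)


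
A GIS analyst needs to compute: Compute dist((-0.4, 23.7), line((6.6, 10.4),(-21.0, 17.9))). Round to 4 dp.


|cross product| = 314.58
|line direction| = sqrt(818.01) = 28.6009
Distance = 314.58/sqrt(818.01) = 10.999

10.999


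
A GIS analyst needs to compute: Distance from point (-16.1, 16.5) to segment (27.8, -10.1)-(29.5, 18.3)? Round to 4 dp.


Project P onto AB: t = 0.8411 (clamped to [0,1])
Closest point on segment: (29.2298, 13.7866)
Distance: 45.411

45.411


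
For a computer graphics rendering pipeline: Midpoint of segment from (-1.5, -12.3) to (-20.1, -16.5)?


M = (((-1.5)+(-20.1))/2, ((-12.3)+(-16.5))/2)
= (-10.8, -14.4)

(-10.8, -14.4)


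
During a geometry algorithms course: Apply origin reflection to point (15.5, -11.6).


Reflection over origin: (x,y) -> (-x,-y)
(15.5, -11.6) -> (-15.5, 11.6)

(-15.5, 11.6)


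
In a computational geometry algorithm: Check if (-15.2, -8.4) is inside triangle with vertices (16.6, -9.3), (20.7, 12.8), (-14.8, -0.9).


Cross products: AB x AP = 706.47, BC x BP = 260.77, CA x CP = -238.86
All same sign? no

No, outside


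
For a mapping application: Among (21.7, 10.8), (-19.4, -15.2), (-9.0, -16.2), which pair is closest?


d(P0,P1) = 48.6334, d(P0,P2) = 40.8839, d(P1,P2) = 10.448
Closest: P1 and P2

Closest pair: (-19.4, -15.2) and (-9.0, -16.2), distance = 10.448


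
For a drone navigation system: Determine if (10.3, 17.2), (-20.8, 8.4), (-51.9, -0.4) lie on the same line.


Cross product: ((-20.8)-10.3)*((-0.4)-17.2) - (8.4-17.2)*((-51.9)-10.3)
= 0

Yes, collinear


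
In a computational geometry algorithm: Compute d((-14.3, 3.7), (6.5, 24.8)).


dx=20.8, dy=21.1
d^2 = 20.8^2 + 21.1^2 = 877.85
d = sqrt(877.85) = 29.6285

29.6285


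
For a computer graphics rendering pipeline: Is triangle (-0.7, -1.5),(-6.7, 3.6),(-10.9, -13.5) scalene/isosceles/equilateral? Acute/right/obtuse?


Side lengths squared: AB^2=62.01, BC^2=310.05, CA^2=248.04
Sorted: [62.01, 248.04, 310.05]
By sides: Scalene, By angles: Right

Scalene, Right


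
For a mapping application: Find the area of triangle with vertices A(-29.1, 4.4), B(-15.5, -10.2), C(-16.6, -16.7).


Area = |x_A(y_B-y_C) + x_B(y_C-y_A) + x_C(y_A-y_B)|/2
= |(-189.15) + 327.05 + (-242.36)|/2
= 104.46/2 = 52.23

52.23


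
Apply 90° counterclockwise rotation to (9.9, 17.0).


90° CCW: (x,y) -> (-y, x)
(9.9,17) -> (-17, 9.9)

(-17, 9.9)


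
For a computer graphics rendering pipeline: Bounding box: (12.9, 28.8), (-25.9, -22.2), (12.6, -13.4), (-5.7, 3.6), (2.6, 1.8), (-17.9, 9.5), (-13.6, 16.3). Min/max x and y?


x range: [-25.9, 12.9]
y range: [-22.2, 28.8]
Bounding box: (-25.9,-22.2) to (12.9,28.8)

(-25.9,-22.2) to (12.9,28.8)


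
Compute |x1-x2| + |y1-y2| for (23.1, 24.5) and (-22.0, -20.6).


|23.1-(-22)| + |24.5-(-20.6)| = 45.1 + 45.1 = 90.2

90.2


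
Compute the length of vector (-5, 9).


|u| = sqrt((-5)^2 + 9^2) = sqrt(106) = 10.2956

10.2956


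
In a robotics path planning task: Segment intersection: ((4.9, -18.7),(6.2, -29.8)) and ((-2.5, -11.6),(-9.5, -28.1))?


Cross products: d1=171.8, d2=270.95, d3=-72.91, d4=-172.06
d1*d2 < 0 and d3*d4 < 0? no

No, they don't intersect


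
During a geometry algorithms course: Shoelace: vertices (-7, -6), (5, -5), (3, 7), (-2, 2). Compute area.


Shoelace sum: ((-7)*(-5) - 5*(-6)) + (5*7 - 3*(-5)) + (3*2 - (-2)*7) + ((-2)*(-6) - (-7)*2)
= 161
Area = |161|/2 = 80.5

80.5


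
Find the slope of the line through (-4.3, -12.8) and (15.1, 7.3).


slope = (y2-y1)/(x2-x1) = (7.3-(-12.8))/(15.1-(-4.3)) = 20.1/19.4 = 1.0361

1.0361


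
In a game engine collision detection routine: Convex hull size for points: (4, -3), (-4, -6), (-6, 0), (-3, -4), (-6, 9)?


Convex hull vertices (CCW): (-6, 0), (-4, -6), (4, -3), (-6, 9)
Count = 4

4


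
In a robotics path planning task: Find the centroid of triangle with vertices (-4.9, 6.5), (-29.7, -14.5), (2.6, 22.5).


Centroid = ((x_A+x_B+x_C)/3, (y_A+y_B+y_C)/3)
= (((-4.9)+(-29.7)+2.6)/3, (6.5+(-14.5)+22.5)/3)
= (-10.6667, 4.8333)

(-10.6667, 4.8333)


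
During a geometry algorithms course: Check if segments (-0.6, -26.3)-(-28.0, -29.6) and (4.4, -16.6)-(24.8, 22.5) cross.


Cross products: d1=-2.38, d2=1001.64, d3=-249.28, d4=-1253.3
d1*d2 < 0 and d3*d4 < 0? no

No, they don't intersect


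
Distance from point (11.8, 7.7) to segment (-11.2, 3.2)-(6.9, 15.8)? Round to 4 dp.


Project P onto AB: t = 0.9725 (clamped to [0,1])
Closest point on segment: (6.4024, 15.4536)
Distance: 9.4474

9.4474


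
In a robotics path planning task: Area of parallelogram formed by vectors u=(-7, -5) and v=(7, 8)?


|u x v| = |(-7)*8 - (-5)*7|
= |(-56) - (-35)| = 21

21


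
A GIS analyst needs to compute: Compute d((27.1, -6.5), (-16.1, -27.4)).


dx=-43.2, dy=-20.9
d^2 = (-43.2)^2 + (-20.9)^2 = 2303.05
d = sqrt(2303.05) = 47.9901

47.9901


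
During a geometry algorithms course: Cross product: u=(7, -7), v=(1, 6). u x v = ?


u x v = u_x*v_y - u_y*v_x = 7*6 - (-7)*1
= 42 - (-7) = 49

49


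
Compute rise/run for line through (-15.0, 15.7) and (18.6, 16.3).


slope = (y2-y1)/(x2-x1) = (16.3-15.7)/(18.6-(-15)) = 0.6/33.6 = 0.0179

0.0179


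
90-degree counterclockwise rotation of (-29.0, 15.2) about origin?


90° CCW: (x,y) -> (-y, x)
(-29,15.2) -> (-15.2, -29)

(-15.2, -29)


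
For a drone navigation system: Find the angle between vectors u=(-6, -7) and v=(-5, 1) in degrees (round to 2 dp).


u.v = 23, |u| = sqrt(85) = 9.2195, |v| = sqrt(26) = 5.099
cos(theta) = u.v/(|u||v|) = 23/sqrt(2210) = 0.489251
theta = acos(0.489251) = 60.71 degrees

60.71 degrees


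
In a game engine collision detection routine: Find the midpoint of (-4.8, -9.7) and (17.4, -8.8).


M = (((-4.8)+17.4)/2, ((-9.7)+(-8.8))/2)
= (6.3, -9.25)

(6.3, -9.25)


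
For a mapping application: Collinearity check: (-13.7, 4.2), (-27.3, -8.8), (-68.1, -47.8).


Cross product: ((-27.3)-(-13.7))*((-47.8)-4.2) - ((-8.8)-4.2)*((-68.1)-(-13.7))
= 0

Yes, collinear


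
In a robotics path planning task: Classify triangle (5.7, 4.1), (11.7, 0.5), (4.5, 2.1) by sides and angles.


Side lengths squared: AB^2=48.96, BC^2=54.4, CA^2=5.44
Sorted: [5.44, 48.96, 54.4]
By sides: Scalene, By angles: Right

Scalene, Right


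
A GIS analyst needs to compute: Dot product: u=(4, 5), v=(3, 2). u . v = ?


u . v = u_x*v_x + u_y*v_y = 4*3 + 5*2
= 12 + 10 = 22

22


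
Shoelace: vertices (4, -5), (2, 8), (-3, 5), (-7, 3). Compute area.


Shoelace sum: (4*8 - 2*(-5)) + (2*5 - (-3)*8) + ((-3)*3 - (-7)*5) + ((-7)*(-5) - 4*3)
= 125
Area = |125|/2 = 62.5

62.5


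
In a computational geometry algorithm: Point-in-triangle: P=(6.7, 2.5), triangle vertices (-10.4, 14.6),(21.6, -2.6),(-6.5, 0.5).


Cross products: AB x AP = -93.08, BC x BP = -97.12, CA x CP = -193.92
All same sign? yes

Yes, inside


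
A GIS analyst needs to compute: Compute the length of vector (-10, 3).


|u| = sqrt((-10)^2 + 3^2) = sqrt(109) = 10.4403

10.4403


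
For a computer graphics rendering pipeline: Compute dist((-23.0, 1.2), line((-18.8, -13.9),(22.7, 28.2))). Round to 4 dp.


|cross product| = 803.47
|line direction| = sqrt(3494.66) = 59.1156
Distance = 803.47/sqrt(3494.66) = 13.5915

13.5915


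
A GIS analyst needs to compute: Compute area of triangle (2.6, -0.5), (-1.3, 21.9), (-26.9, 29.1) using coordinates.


Area = |x_A(y_B-y_C) + x_B(y_C-y_A) + x_C(y_A-y_B)|/2
= |(-18.72) + (-38.48) + 602.56|/2
= 545.36/2 = 272.68

272.68


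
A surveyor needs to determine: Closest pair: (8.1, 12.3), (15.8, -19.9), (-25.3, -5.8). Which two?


d(P0,P1) = 33.1079, d(P0,P2) = 37.9891, d(P1,P2) = 43.4514
Closest: P0 and P1

Closest pair: (8.1, 12.3) and (15.8, -19.9), distance = 33.1079


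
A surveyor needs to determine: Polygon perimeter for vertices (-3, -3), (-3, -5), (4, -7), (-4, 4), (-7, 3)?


Sides: (-3, -3)->(-3, -5): sqrt(4) = 2, (-3, -5)->(4, -7): sqrt(53) = 7.28011, (4, -7)->(-4, 4): sqrt(185) = 13.601471, (-4, 4)->(-7, 3): sqrt(10) = 3.162278, (-7, 3)->(-3, -3): sqrt(52) = 7.211103
Sum = 33.254962
Perimeter = 33.255

33.255


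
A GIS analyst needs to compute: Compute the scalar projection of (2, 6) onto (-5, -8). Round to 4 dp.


u.v = -58, |v| = sqrt(89) = 9.434
Scalar projection = u.v / |v| = -58 / sqrt(89) = -6.148

-6.148


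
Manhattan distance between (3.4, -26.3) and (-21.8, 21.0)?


|3.4-(-21.8)| + |(-26.3)-21| = 25.2 + 47.3 = 72.5

72.5


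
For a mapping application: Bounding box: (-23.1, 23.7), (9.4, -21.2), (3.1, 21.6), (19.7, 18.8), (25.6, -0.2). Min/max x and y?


x range: [-23.1, 25.6]
y range: [-21.2, 23.7]
Bounding box: (-23.1,-21.2) to (25.6,23.7)

(-23.1,-21.2) to (25.6,23.7)


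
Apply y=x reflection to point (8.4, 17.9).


Reflection over y=x: (x,y) -> (y,x)
(8.4, 17.9) -> (17.9, 8.4)

(17.9, 8.4)


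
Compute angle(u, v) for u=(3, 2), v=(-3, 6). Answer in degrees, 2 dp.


u.v = 3, |u| = sqrt(13) = 3.6056, |v| = sqrt(45) = 6.7082
cos(theta) = u.v/(|u||v|) = 3/sqrt(585) = 0.124035
theta = acos(0.124035) = 82.87 degrees

82.87 degrees


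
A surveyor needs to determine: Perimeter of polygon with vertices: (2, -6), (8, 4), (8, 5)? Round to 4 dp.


Sides: (2, -6)->(8, 4): sqrt(136) = 11.661904, (8, 4)->(8, 5): sqrt(1) = 1, (8, 5)->(2, -6): sqrt(157) = 12.529964
Sum = 25.191868
Perimeter = 25.1919

25.1919


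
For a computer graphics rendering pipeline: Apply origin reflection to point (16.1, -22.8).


Reflection over origin: (x,y) -> (-x,-y)
(16.1, -22.8) -> (-16.1, 22.8)

(-16.1, 22.8)


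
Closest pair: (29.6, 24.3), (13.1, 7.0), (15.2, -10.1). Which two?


d(P0,P1) = 23.9069, d(P0,P2) = 37.2924, d(P1,P2) = 17.2285
Closest: P1 and P2

Closest pair: (13.1, 7.0) and (15.2, -10.1), distance = 17.2285


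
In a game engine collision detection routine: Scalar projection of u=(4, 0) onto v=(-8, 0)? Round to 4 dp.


u.v = -32, |v| = sqrt(64) = 8
Scalar projection = u.v / |v| = -32 / sqrt(64) = -4

-4


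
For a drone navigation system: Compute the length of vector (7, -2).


|u| = sqrt(7^2 + (-2)^2) = sqrt(53) = 7.2801

7.2801


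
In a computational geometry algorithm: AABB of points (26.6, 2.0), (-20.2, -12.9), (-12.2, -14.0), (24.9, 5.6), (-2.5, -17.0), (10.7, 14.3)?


x range: [-20.2, 26.6]
y range: [-17, 14.3]
Bounding box: (-20.2,-17) to (26.6,14.3)

(-20.2,-17) to (26.6,14.3)


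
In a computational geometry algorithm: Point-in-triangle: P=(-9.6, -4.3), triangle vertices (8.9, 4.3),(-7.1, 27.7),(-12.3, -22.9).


Cross products: AB x AP = 570.5, BC x BP = 39.9, CA x CP = 320.88
All same sign? yes

Yes, inside


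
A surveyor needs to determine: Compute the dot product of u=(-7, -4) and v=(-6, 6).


u . v = u_x*v_x + u_y*v_y = (-7)*(-6) + (-4)*6
= 42 + (-24) = 18

18


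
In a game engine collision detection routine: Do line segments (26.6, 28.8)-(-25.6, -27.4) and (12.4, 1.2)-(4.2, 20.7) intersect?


Cross products: d1=-503.22, d2=975.52, d3=642.68, d4=-836.06
d1*d2 < 0 and d3*d4 < 0? yes

Yes, they intersect


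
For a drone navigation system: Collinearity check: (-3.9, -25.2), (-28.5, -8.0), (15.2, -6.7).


Cross product: ((-28.5)-(-3.9))*((-6.7)-(-25.2)) - ((-8)-(-25.2))*(15.2-(-3.9))
= -783.62

No, not collinear


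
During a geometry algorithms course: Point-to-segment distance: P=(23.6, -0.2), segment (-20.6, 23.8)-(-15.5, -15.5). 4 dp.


Project P onto AB: t = 0.7441 (clamped to [0,1])
Closest point on segment: (-16.8051, -5.4434)
Distance: 40.7439

40.7439


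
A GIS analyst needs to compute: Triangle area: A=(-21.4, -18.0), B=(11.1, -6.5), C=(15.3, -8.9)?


Area = |x_A(y_B-y_C) + x_B(y_C-y_A) + x_C(y_A-y_B)|/2
= |(-51.36) + 101.01 + (-175.95)|/2
= 126.3/2 = 63.15

63.15


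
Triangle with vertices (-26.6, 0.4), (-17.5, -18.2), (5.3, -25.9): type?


Side lengths squared: AB^2=428.77, BC^2=579.13, CA^2=1709.3
Sorted: [428.77, 579.13, 1709.3]
By sides: Scalene, By angles: Obtuse

Scalene, Obtuse


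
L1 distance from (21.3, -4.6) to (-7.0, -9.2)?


|21.3-(-7)| + |(-4.6)-(-9.2)| = 28.3 + 4.6 = 32.9

32.9


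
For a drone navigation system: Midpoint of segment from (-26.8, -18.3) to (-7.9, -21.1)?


M = (((-26.8)+(-7.9))/2, ((-18.3)+(-21.1))/2)
= (-17.35, -19.7)

(-17.35, -19.7)


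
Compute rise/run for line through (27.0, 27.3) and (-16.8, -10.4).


slope = (y2-y1)/(x2-x1) = ((-10.4)-27.3)/((-16.8)-27) = (-37.7)/(-43.8) = 0.8607

0.8607


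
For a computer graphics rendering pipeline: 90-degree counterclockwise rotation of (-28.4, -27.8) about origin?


90° CCW: (x,y) -> (-y, x)
(-28.4,-27.8) -> (27.8, -28.4)

(27.8, -28.4)


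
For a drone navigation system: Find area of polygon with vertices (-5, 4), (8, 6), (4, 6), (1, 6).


Shoelace sum: ((-5)*6 - 8*4) + (8*6 - 4*6) + (4*6 - 1*6) + (1*4 - (-5)*6)
= 14
Area = |14|/2 = 7

7


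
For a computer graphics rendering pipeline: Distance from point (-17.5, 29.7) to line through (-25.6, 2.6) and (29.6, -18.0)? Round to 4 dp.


|cross product| = 1662.78
|line direction| = sqrt(3471.4) = 58.9186
Distance = 1662.78/sqrt(3471.4) = 28.2217

28.2217


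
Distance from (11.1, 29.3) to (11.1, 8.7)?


dx=0, dy=-20.6
d^2 = 0^2 + (-20.6)^2 = 424.36
d = sqrt(424.36) = 20.6

20.6


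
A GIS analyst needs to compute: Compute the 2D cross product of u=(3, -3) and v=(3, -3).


u x v = u_x*v_y - u_y*v_x = 3*(-3) - (-3)*3
= (-9) - (-9) = 0

0


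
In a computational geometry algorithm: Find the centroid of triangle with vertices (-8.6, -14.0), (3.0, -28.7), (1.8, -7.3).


Centroid = ((x_A+x_B+x_C)/3, (y_A+y_B+y_C)/3)
= (((-8.6)+3+1.8)/3, ((-14)+(-28.7)+(-7.3))/3)
= (-1.2667, -16.6667)

(-1.2667, -16.6667)


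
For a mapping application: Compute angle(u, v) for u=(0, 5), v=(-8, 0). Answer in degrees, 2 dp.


u.v = 0, |u| = sqrt(25) = 5, |v| = sqrt(64) = 8
cos(theta) = u.v/(|u||v|) = 0/sqrt(1600) = 0
theta = acos(0) = 90 degrees

90 degrees


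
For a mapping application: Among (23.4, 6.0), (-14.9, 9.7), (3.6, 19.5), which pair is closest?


d(P0,P1) = 38.4783, d(P0,P2) = 23.9643, d(P1,P2) = 20.9354
Closest: P1 and P2

Closest pair: (-14.9, 9.7) and (3.6, 19.5), distance = 20.9354


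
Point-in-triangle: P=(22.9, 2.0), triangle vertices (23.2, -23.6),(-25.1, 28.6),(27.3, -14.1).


Cross products: AB x AP = -1220.82, BC x BP = 655.76, CA x CP = -107.81
All same sign? no

No, outside


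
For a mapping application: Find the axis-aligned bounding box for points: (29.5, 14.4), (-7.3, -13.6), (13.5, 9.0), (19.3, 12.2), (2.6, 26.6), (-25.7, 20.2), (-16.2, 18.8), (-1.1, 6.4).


x range: [-25.7, 29.5]
y range: [-13.6, 26.6]
Bounding box: (-25.7,-13.6) to (29.5,26.6)

(-25.7,-13.6) to (29.5,26.6)


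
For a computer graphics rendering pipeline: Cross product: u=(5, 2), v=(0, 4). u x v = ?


u x v = u_x*v_y - u_y*v_x = 5*4 - 2*0
= 20 - 0 = 20

20


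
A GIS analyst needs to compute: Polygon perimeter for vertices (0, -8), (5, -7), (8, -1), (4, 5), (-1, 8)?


Sides: (0, -8)->(5, -7): sqrt(26) = 5.09902, (5, -7)->(8, -1): sqrt(45) = 6.708204, (8, -1)->(4, 5): sqrt(52) = 7.211103, (4, 5)->(-1, 8): sqrt(34) = 5.830952, (-1, 8)->(0, -8): sqrt(257) = 16.03122
Sum = 40.880499
Perimeter = 40.8805

40.8805


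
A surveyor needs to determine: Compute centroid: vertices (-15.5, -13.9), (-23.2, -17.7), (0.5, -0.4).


Centroid = ((x_A+x_B+x_C)/3, (y_A+y_B+y_C)/3)
= (((-15.5)+(-23.2)+0.5)/3, ((-13.9)+(-17.7)+(-0.4))/3)
= (-12.7333, -10.6667)

(-12.7333, -10.6667)


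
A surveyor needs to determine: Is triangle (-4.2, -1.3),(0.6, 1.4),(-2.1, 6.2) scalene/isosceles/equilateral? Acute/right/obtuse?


Side lengths squared: AB^2=30.33, BC^2=30.33, CA^2=60.66
Sorted: [30.33, 30.33, 60.66]
By sides: Isosceles, By angles: Right

Isosceles, Right


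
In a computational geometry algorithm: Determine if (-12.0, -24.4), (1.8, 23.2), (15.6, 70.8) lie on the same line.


Cross product: (1.8-(-12))*(70.8-(-24.4)) - (23.2-(-24.4))*(15.6-(-12))
= 0

Yes, collinear


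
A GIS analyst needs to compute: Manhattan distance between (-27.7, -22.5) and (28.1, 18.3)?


|(-27.7)-28.1| + |(-22.5)-18.3| = 55.8 + 40.8 = 96.6

96.6


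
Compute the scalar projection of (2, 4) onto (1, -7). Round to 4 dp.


u.v = -26, |v| = sqrt(50) = 7.0711
Scalar projection = u.v / |v| = -26 / sqrt(50) = -3.677

-3.677


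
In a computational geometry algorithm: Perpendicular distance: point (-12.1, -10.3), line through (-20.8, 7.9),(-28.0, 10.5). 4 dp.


|cross product| = 108.42
|line direction| = sqrt(58.6) = 7.6551
Distance = 108.42/sqrt(58.6) = 14.1632

14.1632


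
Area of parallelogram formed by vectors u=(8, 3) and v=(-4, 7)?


|u x v| = |8*7 - 3*(-4)|
= |56 - (-12)| = 68

68


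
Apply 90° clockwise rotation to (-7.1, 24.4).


90° CW: (x,y) -> (y, -x)
(-7.1,24.4) -> (24.4, 7.1)

(24.4, 7.1)


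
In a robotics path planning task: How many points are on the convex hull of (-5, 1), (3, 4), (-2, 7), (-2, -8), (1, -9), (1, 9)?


Convex hull vertices (CCW): (-5, 1), (-2, -8), (1, -9), (3, 4), (1, 9), (-2, 7)
Count = 6

6


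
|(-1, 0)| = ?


|u| = sqrt((-1)^2 + 0^2) = sqrt(1) = 1

1


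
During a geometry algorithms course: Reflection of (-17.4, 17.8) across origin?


Reflection over origin: (x,y) -> (-x,-y)
(-17.4, 17.8) -> (17.4, -17.8)

(17.4, -17.8)


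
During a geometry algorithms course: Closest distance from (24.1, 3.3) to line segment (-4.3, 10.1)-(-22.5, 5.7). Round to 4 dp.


Project P onto AB: t = 0 (clamped to [0,1])
Closest point on segment: (-4.3, 10.1)
Distance: 29.2027

29.2027


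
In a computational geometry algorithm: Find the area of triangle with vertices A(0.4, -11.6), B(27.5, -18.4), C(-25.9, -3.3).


Area = |x_A(y_B-y_C) + x_B(y_C-y_A) + x_C(y_A-y_B)|/2
= |(-6.04) + 228.25 + (-176.12)|/2
= 46.09/2 = 23.045

23.045


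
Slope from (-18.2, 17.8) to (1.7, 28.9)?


slope = (y2-y1)/(x2-x1) = (28.9-17.8)/(1.7-(-18.2)) = 11.1/19.9 = 0.5578

0.5578


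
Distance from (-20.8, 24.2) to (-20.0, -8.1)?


dx=0.8, dy=-32.3
d^2 = 0.8^2 + (-32.3)^2 = 1043.93
d = sqrt(1043.93) = 32.3099

32.3099


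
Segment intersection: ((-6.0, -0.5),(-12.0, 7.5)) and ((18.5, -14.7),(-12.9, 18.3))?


Cross products: d1=362.62, d2=309.42, d3=-110.8, d4=-57.6
d1*d2 < 0 and d3*d4 < 0? no

No, they don't intersect


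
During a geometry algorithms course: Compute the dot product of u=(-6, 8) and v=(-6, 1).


u . v = u_x*v_x + u_y*v_y = (-6)*(-6) + 8*1
= 36 + 8 = 44

44


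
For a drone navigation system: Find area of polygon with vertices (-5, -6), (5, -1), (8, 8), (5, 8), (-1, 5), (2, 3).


Shoelace sum: ((-5)*(-1) - 5*(-6)) + (5*8 - 8*(-1)) + (8*8 - 5*8) + (5*5 - (-1)*8) + ((-1)*3 - 2*5) + (2*(-6) - (-5)*3)
= 130
Area = |130|/2 = 65

65


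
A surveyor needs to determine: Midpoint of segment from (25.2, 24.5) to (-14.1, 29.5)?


M = ((25.2+(-14.1))/2, (24.5+29.5)/2)
= (5.55, 27)

(5.55, 27)


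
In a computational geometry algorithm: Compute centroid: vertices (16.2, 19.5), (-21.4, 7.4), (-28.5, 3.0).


Centroid = ((x_A+x_B+x_C)/3, (y_A+y_B+y_C)/3)
= ((16.2+(-21.4)+(-28.5))/3, (19.5+7.4+3)/3)
= (-11.2333, 9.9667)

(-11.2333, 9.9667)


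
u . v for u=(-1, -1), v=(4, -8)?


u . v = u_x*v_x + u_y*v_y = (-1)*4 + (-1)*(-8)
= (-4) + 8 = 4

4


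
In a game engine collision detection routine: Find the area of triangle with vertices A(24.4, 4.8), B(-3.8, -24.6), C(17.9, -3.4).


Area = |x_A(y_B-y_C) + x_B(y_C-y_A) + x_C(y_A-y_B)|/2
= |(-517.28) + 31.16 + 526.26|/2
= 40.14/2 = 20.07

20.07


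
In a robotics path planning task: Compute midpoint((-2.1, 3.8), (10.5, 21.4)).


M = (((-2.1)+10.5)/2, (3.8+21.4)/2)
= (4.2, 12.6)

(4.2, 12.6)


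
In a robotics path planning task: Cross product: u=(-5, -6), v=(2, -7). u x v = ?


u x v = u_x*v_y - u_y*v_x = (-5)*(-7) - (-6)*2
= 35 - (-12) = 47

47


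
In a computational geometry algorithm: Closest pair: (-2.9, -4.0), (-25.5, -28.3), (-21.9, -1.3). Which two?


d(P0,P1) = 33.1851, d(P0,P2) = 19.1909, d(P1,P2) = 27.2389
Closest: P0 and P2

Closest pair: (-2.9, -4.0) and (-21.9, -1.3), distance = 19.1909


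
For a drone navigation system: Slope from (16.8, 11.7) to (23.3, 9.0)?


slope = (y2-y1)/(x2-x1) = (9-11.7)/(23.3-16.8) = (-2.7)/6.5 = -0.4154

-0.4154


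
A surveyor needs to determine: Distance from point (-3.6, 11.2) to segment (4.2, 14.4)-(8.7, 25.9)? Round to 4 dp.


Project P onto AB: t = 0 (clamped to [0,1])
Closest point on segment: (4.2, 14.4)
Distance: 8.4309

8.4309


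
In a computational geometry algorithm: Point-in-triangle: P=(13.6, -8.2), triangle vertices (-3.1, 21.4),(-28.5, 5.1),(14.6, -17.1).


Cross products: AB x AP = 1024.05, BC x BP = 361.39, CA x CP = -119.03
All same sign? no

No, outside


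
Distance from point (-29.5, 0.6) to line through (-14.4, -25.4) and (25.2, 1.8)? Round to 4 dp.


|cross product| = 1440.32
|line direction| = sqrt(2308) = 48.0416
Distance = 1440.32/sqrt(2308) = 29.9807

29.9807


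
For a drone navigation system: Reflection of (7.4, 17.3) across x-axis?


Reflection over x-axis: (x,y) -> (x,-y)
(7.4, 17.3) -> (7.4, -17.3)

(7.4, -17.3)


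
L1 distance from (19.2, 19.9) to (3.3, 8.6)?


|19.2-3.3| + |19.9-8.6| = 15.9 + 11.3 = 27.2

27.2


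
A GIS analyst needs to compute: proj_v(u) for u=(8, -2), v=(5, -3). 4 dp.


u.v = 46, |v| = sqrt(34) = 5.831
Scalar projection = u.v / |v| = 46 / sqrt(34) = 7.8889

7.8889


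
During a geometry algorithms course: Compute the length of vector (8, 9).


|u| = sqrt(8^2 + 9^2) = sqrt(145) = 12.0416

12.0416


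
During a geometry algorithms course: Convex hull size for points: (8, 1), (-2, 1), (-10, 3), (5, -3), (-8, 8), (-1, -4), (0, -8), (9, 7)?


Convex hull vertices (CCW): (-10, 3), (0, -8), (5, -3), (8, 1), (9, 7), (-8, 8)
Count = 6

6


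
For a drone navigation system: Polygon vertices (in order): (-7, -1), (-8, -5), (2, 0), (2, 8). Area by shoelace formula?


Shoelace sum: ((-7)*(-5) - (-8)*(-1)) + ((-8)*0 - 2*(-5)) + (2*8 - 2*0) + (2*(-1) - (-7)*8)
= 107
Area = |107|/2 = 53.5

53.5


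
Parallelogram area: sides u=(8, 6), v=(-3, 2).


|u x v| = |8*2 - 6*(-3)|
= |16 - (-18)| = 34

34


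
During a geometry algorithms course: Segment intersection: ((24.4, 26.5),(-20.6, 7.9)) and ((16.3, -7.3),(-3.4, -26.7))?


Cross products: d1=-508.72, d2=-1015.3, d3=1370.34, d4=1876.92
d1*d2 < 0 and d3*d4 < 0? no

No, they don't intersect


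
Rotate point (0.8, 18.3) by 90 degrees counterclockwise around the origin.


90° CCW: (x,y) -> (-y, x)
(0.8,18.3) -> (-18.3, 0.8)

(-18.3, 0.8)


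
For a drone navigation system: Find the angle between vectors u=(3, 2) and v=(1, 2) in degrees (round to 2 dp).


u.v = 7, |u| = sqrt(13) = 3.6056, |v| = sqrt(5) = 2.2361
cos(theta) = u.v/(|u||v|) = 7/sqrt(65) = 0.868243
theta = acos(0.868243) = 29.74 degrees

29.74 degrees


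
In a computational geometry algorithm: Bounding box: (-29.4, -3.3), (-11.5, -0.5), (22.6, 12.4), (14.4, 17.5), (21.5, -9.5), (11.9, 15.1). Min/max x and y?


x range: [-29.4, 22.6]
y range: [-9.5, 17.5]
Bounding box: (-29.4,-9.5) to (22.6,17.5)

(-29.4,-9.5) to (22.6,17.5)


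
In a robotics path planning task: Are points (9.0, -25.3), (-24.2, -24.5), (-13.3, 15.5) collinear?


Cross product: ((-24.2)-9)*(15.5-(-25.3)) - ((-24.5)-(-25.3))*((-13.3)-9)
= -1336.72

No, not collinear


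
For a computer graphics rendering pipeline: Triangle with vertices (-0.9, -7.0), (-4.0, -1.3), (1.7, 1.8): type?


Side lengths squared: AB^2=42.1, BC^2=42.1, CA^2=84.2
Sorted: [42.1, 42.1, 84.2]
By sides: Isosceles, By angles: Right

Isosceles, Right


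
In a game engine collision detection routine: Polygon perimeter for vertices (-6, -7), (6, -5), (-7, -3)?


Sides: (-6, -7)->(6, -5): sqrt(148) = 12.165525, (6, -5)->(-7, -3): sqrt(173) = 13.152946, (-7, -3)->(-6, -7): sqrt(17) = 4.123106
Sum = 29.441577
Perimeter = 29.4416

29.4416


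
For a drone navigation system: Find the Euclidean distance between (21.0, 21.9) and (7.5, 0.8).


dx=-13.5, dy=-21.1
d^2 = (-13.5)^2 + (-21.1)^2 = 627.46
d = sqrt(627.46) = 25.0492

25.0492


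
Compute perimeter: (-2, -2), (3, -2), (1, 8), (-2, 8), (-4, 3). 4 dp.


Sides: (-2, -2)->(3, -2): sqrt(25) = 5, (3, -2)->(1, 8): sqrt(104) = 10.198039, (1, 8)->(-2, 8): sqrt(9) = 3, (-2, 8)->(-4, 3): sqrt(29) = 5.385165, (-4, 3)->(-2, -2): sqrt(29) = 5.385165
Sum = 28.968369
Perimeter = 28.9684

28.9684


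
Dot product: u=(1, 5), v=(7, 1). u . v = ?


u . v = u_x*v_x + u_y*v_y = 1*7 + 5*1
= 7 + 5 = 12

12


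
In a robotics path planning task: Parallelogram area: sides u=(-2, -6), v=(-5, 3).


|u x v| = |(-2)*3 - (-6)*(-5)|
= |(-6) - 30| = 36

36


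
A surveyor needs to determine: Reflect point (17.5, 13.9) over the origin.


Reflection over origin: (x,y) -> (-x,-y)
(17.5, 13.9) -> (-17.5, -13.9)

(-17.5, -13.9)


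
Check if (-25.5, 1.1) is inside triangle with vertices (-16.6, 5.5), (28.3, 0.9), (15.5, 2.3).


Cross products: AB x AP = -238.5, BC x BP = 72.76, CA x CP = 169.72
All same sign? no

No, outside


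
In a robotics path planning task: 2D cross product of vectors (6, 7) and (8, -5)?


u x v = u_x*v_y - u_y*v_x = 6*(-5) - 7*8
= (-30) - 56 = -86

-86


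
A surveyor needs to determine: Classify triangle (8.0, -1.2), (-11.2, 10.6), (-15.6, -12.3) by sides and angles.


Side lengths squared: AB^2=507.88, BC^2=543.77, CA^2=680.17
Sorted: [507.88, 543.77, 680.17]
By sides: Scalene, By angles: Acute

Scalene, Acute


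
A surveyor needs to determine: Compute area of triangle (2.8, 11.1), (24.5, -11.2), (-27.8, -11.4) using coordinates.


Area = |x_A(y_B-y_C) + x_B(y_C-y_A) + x_C(y_A-y_B)|/2
= |0.56 + (-551.25) + (-619.94)|/2
= 1170.63/2 = 585.315

585.315


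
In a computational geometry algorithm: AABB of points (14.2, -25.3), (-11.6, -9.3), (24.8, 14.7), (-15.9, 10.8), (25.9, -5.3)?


x range: [-15.9, 25.9]
y range: [-25.3, 14.7]
Bounding box: (-15.9,-25.3) to (25.9,14.7)

(-15.9,-25.3) to (25.9,14.7)


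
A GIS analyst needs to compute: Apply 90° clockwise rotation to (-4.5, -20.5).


90° CW: (x,y) -> (y, -x)
(-4.5,-20.5) -> (-20.5, 4.5)

(-20.5, 4.5)


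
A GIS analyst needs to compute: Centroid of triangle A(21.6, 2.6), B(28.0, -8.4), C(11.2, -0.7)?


Centroid = ((x_A+x_B+x_C)/3, (y_A+y_B+y_C)/3)
= ((21.6+28+11.2)/3, (2.6+(-8.4)+(-0.7))/3)
= (20.2667, -2.1667)

(20.2667, -2.1667)


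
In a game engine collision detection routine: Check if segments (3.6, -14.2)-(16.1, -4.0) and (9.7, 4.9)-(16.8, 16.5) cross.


Cross products: d1=-64.85, d2=-137.43, d3=176.53, d4=249.11
d1*d2 < 0 and d3*d4 < 0? no

No, they don't intersect


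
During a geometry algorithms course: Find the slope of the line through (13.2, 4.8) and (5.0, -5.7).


slope = (y2-y1)/(x2-x1) = ((-5.7)-4.8)/(5-13.2) = (-10.5)/(-8.2) = 1.2805

1.2805


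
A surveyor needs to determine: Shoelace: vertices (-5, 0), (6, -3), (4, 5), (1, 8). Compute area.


Shoelace sum: ((-5)*(-3) - 6*0) + (6*5 - 4*(-3)) + (4*8 - 1*5) + (1*0 - (-5)*8)
= 124
Area = |124|/2 = 62

62


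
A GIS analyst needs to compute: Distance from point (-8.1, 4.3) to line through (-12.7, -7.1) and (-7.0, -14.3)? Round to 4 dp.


|cross product| = 98.1
|line direction| = sqrt(84.33) = 9.1831
Distance = 98.1/sqrt(84.33) = 10.6826

10.6826


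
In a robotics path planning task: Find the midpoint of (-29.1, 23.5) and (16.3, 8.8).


M = (((-29.1)+16.3)/2, (23.5+8.8)/2)
= (-6.4, 16.15)

(-6.4, 16.15)


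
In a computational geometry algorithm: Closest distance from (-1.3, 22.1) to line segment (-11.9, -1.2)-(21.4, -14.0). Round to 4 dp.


Project P onto AB: t = 0.043 (clamped to [0,1])
Closest point on segment: (-10.4678, -1.7505)
Distance: 25.5518

25.5518


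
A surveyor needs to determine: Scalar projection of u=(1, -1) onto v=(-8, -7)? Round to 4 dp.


u.v = -1, |v| = sqrt(113) = 10.6301
Scalar projection = u.v / |v| = -1 / sqrt(113) = -0.0941

-0.0941


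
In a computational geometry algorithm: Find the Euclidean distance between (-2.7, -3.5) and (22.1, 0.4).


dx=24.8, dy=3.9
d^2 = 24.8^2 + 3.9^2 = 630.25
d = sqrt(630.25) = 25.1048

25.1048


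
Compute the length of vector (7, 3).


|u| = sqrt(7^2 + 3^2) = sqrt(58) = 7.6158

7.6158


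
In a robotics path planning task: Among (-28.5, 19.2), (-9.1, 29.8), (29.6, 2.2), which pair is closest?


d(P0,P1) = 22.107, d(P0,P2) = 60.536, d(P1,P2) = 47.5337
Closest: P0 and P1

Closest pair: (-28.5, 19.2) and (-9.1, 29.8), distance = 22.107


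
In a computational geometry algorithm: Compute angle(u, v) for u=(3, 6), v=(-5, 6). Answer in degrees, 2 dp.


u.v = 21, |u| = sqrt(45) = 6.7082, |v| = sqrt(61) = 7.8102
cos(theta) = u.v/(|u||v|) = 21/sqrt(2745) = 0.400819
theta = acos(0.400819) = 66.37 degrees

66.37 degrees


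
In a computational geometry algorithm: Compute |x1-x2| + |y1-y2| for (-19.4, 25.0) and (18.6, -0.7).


|(-19.4)-18.6| + |25-(-0.7)| = 38 + 25.7 = 63.7

63.7


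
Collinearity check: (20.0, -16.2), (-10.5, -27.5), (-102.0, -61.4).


Cross product: ((-10.5)-20)*((-61.4)-(-16.2)) - ((-27.5)-(-16.2))*((-102)-20)
= 0

Yes, collinear


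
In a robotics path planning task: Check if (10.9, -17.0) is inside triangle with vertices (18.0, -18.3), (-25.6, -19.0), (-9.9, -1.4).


Cross products: AB x AP = -61.65, BC x BP = -611, CA x CP = -83.72
All same sign? yes

Yes, inside


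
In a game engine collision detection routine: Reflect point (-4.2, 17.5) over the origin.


Reflection over origin: (x,y) -> (-x,-y)
(-4.2, 17.5) -> (4.2, -17.5)

(4.2, -17.5)


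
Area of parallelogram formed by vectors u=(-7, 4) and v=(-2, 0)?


|u x v| = |(-7)*0 - 4*(-2)|
= |0 - (-8)| = 8

8


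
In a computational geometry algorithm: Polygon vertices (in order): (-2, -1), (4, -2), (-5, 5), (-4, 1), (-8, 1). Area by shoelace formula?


Shoelace sum: ((-2)*(-2) - 4*(-1)) + (4*5 - (-5)*(-2)) + ((-5)*1 - (-4)*5) + ((-4)*1 - (-8)*1) + ((-8)*(-1) - (-2)*1)
= 47
Area = |47|/2 = 23.5

23.5


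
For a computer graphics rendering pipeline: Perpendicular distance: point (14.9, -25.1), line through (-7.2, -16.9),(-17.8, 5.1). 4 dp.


|cross product| = 399.28
|line direction| = sqrt(596.36) = 24.4205
Distance = 399.28/sqrt(596.36) = 16.3502

16.3502


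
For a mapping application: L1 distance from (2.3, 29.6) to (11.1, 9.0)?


|2.3-11.1| + |29.6-9| = 8.8 + 20.6 = 29.4

29.4


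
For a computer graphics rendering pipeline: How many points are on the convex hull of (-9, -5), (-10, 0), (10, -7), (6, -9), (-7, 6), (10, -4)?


Convex hull vertices (CCW): (-10, 0), (-9, -5), (6, -9), (10, -7), (10, -4), (-7, 6)
Count = 6

6


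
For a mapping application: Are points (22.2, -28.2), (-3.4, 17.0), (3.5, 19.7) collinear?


Cross product: ((-3.4)-22.2)*(19.7-(-28.2)) - (17-(-28.2))*(3.5-22.2)
= -381

No, not collinear


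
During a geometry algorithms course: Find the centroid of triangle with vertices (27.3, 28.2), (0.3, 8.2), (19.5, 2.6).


Centroid = ((x_A+x_B+x_C)/3, (y_A+y_B+y_C)/3)
= ((27.3+0.3+19.5)/3, (28.2+8.2+2.6)/3)
= (15.7, 13)

(15.7, 13)


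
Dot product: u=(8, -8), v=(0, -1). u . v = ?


u . v = u_x*v_x + u_y*v_y = 8*0 + (-8)*(-1)
= 0 + 8 = 8

8


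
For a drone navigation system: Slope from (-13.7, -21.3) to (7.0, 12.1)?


slope = (y2-y1)/(x2-x1) = (12.1-(-21.3))/(7-(-13.7)) = 33.4/20.7 = 1.6135

1.6135


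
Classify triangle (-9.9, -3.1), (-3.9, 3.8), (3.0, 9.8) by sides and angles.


Side lengths squared: AB^2=83.61, BC^2=83.61, CA^2=332.82
Sorted: [83.61, 83.61, 332.82]
By sides: Isosceles, By angles: Obtuse

Isosceles, Obtuse


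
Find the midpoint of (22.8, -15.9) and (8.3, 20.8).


M = ((22.8+8.3)/2, ((-15.9)+20.8)/2)
= (15.55, 2.45)

(15.55, 2.45)


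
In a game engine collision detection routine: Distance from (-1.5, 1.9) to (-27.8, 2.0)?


dx=-26.3, dy=0.1
d^2 = (-26.3)^2 + 0.1^2 = 691.7
d = sqrt(691.7) = 26.3002

26.3002


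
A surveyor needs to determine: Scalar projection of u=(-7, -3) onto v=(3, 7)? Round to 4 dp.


u.v = -42, |v| = sqrt(58) = 7.6158
Scalar projection = u.v / |v| = -42 / sqrt(58) = -5.5149

-5.5149


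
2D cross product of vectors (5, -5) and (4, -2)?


u x v = u_x*v_y - u_y*v_x = 5*(-2) - (-5)*4
= (-10) - (-20) = 10

10


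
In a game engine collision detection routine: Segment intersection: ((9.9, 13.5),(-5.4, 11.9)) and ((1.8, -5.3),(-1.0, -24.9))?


Cross products: d1=106.12, d2=-189.28, d3=274.68, d4=570.08
d1*d2 < 0 and d3*d4 < 0? no

No, they don't intersect


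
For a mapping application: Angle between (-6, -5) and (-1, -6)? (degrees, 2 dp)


u.v = 36, |u| = sqrt(61) = 7.8102, |v| = sqrt(37) = 6.0828
cos(theta) = u.v/(|u||v|) = 36/sqrt(2257) = 0.757769
theta = acos(0.757769) = 40.73 degrees

40.73 degrees


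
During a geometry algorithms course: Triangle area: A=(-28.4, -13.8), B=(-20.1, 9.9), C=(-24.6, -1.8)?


Area = |x_A(y_B-y_C) + x_B(y_C-y_A) + x_C(y_A-y_B)|/2
= |(-332.28) + (-241.2) + 583.02|/2
= 9.54/2 = 4.77

4.77


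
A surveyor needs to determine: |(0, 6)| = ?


|u| = sqrt(0^2 + 6^2) = sqrt(36) = 6

6


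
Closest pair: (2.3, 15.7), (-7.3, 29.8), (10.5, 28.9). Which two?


d(P0,P1) = 17.0578, d(P0,P2) = 15.5396, d(P1,P2) = 17.8227
Closest: P0 and P2

Closest pair: (2.3, 15.7) and (10.5, 28.9), distance = 15.5396


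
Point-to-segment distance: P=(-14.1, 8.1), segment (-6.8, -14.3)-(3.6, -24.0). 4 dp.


Project P onto AB: t = 0 (clamped to [0,1])
Closest point on segment: (-6.8, -14.3)
Distance: 23.5595

23.5595


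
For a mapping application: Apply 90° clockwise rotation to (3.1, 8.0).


90° CW: (x,y) -> (y, -x)
(3.1,8) -> (8, -3.1)

(8, -3.1)


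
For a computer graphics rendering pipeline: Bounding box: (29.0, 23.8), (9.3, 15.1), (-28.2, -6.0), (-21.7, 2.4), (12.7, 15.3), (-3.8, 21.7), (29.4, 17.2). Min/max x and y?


x range: [-28.2, 29.4]
y range: [-6, 23.8]
Bounding box: (-28.2,-6) to (29.4,23.8)

(-28.2,-6) to (29.4,23.8)


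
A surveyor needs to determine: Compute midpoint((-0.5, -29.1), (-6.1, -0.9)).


M = (((-0.5)+(-6.1))/2, ((-29.1)+(-0.9))/2)
= (-3.3, -15)

(-3.3, -15)


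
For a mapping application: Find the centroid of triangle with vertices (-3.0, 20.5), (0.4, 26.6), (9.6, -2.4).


Centroid = ((x_A+x_B+x_C)/3, (y_A+y_B+y_C)/3)
= (((-3)+0.4+9.6)/3, (20.5+26.6+(-2.4))/3)
= (2.3333, 14.9)

(2.3333, 14.9)


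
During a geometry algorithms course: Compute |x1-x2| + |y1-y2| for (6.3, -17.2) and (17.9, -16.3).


|6.3-17.9| + |(-17.2)-(-16.3)| = 11.6 + 0.9 = 12.5

12.5


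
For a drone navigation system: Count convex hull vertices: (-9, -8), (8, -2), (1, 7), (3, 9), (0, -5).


Convex hull vertices (CCW): (-9, -8), (0, -5), (8, -2), (3, 9), (1, 7)
Count = 5

5


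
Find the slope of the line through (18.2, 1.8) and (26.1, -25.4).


slope = (y2-y1)/(x2-x1) = ((-25.4)-1.8)/(26.1-18.2) = (-27.2)/7.9 = -3.443

-3.443


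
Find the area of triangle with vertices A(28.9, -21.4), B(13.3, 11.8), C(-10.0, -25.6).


Area = |x_A(y_B-y_C) + x_B(y_C-y_A) + x_C(y_A-y_B)|/2
= |1080.86 + (-55.86) + 332|/2
= 1357/2 = 678.5

678.5


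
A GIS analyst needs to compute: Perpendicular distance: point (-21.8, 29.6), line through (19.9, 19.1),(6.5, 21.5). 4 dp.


|cross product| = 40.62
|line direction| = sqrt(185.32) = 13.6132
Distance = 40.62/sqrt(185.32) = 2.9839

2.9839


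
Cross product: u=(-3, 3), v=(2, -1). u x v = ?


u x v = u_x*v_y - u_y*v_x = (-3)*(-1) - 3*2
= 3 - 6 = -3

-3
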